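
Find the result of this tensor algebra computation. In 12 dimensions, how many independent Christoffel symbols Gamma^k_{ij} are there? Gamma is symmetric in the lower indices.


Christoffel symbols Gamma^k_{ij} are symmetric in i,j, so there are d * d(d+1)/2 independent symbols.
d = 12
d(d+1)/2 = 12 * 13 / 2 = 78
Total = 12 * 78 = 936

936


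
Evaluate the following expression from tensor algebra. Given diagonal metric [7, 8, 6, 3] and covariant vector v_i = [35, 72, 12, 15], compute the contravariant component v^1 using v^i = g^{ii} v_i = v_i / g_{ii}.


To raise an index with a diagonal metric: v^i = v_i / g_{ii}.
For index 1: v_1 = 35, g_{11} = 7
v^1 = 35 / 7 = 5

5


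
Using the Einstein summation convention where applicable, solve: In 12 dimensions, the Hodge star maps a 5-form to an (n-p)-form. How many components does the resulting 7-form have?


The Hodge dual of a p-form on an n-dimensional manifold is an (n-p)-form.
n = 12, p = 5, so dual degree = 12 - 5 = 7
The number of components is C(n, n-p) = C(12, 7) = 792

792


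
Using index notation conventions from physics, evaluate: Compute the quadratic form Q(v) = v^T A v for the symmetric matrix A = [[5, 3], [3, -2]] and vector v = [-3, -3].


First compute Av:
(Av)_1 = 5*-3 + 3*-3 = -24
(Av)_2 = 3*-3 + -2*-3 = -3
Av = [-24, -3]
Then v^T (Av) = -3*-24 + -3*-3
= 72 + 9 = 81

81


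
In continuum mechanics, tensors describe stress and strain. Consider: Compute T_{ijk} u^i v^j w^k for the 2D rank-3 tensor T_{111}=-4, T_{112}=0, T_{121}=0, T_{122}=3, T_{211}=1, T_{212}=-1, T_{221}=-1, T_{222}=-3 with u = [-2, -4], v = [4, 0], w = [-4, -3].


S = sum over i,j,k of T_{ijk} u_i v_j w_k. Expanding all 8 terms:
T_{111}*u_1*v_1*w_1 = -4*-2*4*-4 = -128  (running total: -128)
T_{112}*u_1*v_1*w_2 = 0*-2*4*-3 = 0  (running total: -128)
T_{121}*u_1*v_2*w_1 = 0*-2*0*-4 = 0  (running total: -128)
T_{122}*u_1*v_2*w_2 = 3*-2*0*-3 = 0  (running total: -128)
T_{211}*u_2*v_1*w_1 = 1*-4*4*-4 = 64  (running total: -64)
T_{212}*u_2*v_1*w_2 = -1*-4*4*-3 = -48  (running total: -112)
T_{221}*u_2*v_2*w_1 = -1*-4*0*-4 = 0  (running total: -112)
T_{222}*u_2*v_2*w_2 = -3*-4*0*-3 = 0  (running total: -112)
S = -112

-112


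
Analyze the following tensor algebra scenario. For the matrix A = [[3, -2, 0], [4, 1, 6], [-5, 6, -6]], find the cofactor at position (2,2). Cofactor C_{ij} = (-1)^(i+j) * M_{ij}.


To find cofactor C_{22}, delete row 2 and column 2.
The resulting 2x2 submatrix is: [[3, 0], [-5, -6]]
Minor M_{22} = 3*-6 - 0*-5
  = -18 - 0 = -18
Sign = (-1)^(2+2) = (-1)^4 = 1
Cofactor C_{22} = 1 * -18 = -18

-18


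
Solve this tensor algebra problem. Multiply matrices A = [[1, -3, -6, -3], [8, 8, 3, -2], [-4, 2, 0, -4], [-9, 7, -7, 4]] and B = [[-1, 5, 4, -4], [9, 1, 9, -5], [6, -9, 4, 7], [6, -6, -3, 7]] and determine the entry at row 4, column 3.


(AB)_{ij} = sum_k A_{ik} B_{kj}.
For i=4, j=3:
A_{41} * B_{13} = -9 * 4 = -36
A_{42} * B_{23} = 7 * 9 = 63
A_{43} * B_{33} = -7 * 4 = -28
A_{44} * B_{43} = 4 * -3 = -12
Sum = -36 + 63 + -28 + -12 = -13

-13


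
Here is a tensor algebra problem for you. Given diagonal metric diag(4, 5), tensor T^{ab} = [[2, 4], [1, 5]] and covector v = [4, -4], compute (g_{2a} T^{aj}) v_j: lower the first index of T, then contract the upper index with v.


Step 1: lower the first index. For a diagonal metric, g_{ia} T^{aj} = g_{ii} T^{ij} (no sum on i).
g_{22} = 5
S_2{}^1 = 5 * T^{21} = 5 * 1 = 5
S_2{}^2 = 5 * T^{22} = 5 * 5 = 25
Step 2: contract S_2{}^j with v_j.
S_2{}^1 * v_1 = 5 * 4 = 20
S_2{}^2 * v_2 = 25 * -4 = -100
Result = 20 + -100 = -80

-80


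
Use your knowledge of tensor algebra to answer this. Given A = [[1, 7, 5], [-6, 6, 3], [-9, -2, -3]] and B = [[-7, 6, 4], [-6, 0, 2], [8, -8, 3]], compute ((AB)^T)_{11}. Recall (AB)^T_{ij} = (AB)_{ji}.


(AB)^T_{ij} = (AB)_{ji} = sum_k A_{jk} B_{ki}.
For i=1, j=1 we need (AB)_{11}:
A_{11} * B_{11} = 1 * -7 = -7
A_{12} * B_{21} = 7 * -6 = -42
A_{13} * B_{31} = 5 * 8 = 40
Sum = -7 + -42 + 40 = -9

-9


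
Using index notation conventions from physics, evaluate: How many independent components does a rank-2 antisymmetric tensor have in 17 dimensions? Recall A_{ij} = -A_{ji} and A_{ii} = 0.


An antisymmetric rank-2 tensor satisfies A_{ij} = -A_{ji}, so diagonal entries are zero.
The independent components are the upper-triangular entries: C(n, 2) = n(n-1)/2.
n = 17
C(17, 2) = 17 * 16 / 2 = 272 / 2 = 136

136


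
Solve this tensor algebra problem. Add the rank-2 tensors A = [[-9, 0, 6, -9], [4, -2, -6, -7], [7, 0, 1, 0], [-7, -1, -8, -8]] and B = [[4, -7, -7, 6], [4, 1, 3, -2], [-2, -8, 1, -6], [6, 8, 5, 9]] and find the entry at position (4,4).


Tensor addition is component-wise: (A + B)_{ij} = A_{ij} + B_{ij}.
A_{44} = -8
B_{44} = 9
(A + B)_{44} = -8 + 9 = 1

1


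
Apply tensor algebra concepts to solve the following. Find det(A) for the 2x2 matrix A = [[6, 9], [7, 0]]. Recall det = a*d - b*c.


For a 2x2 matrix [[a, b], [c, d]], det = a*d - b*c.
a = 6, b = 9, c = 7, d = 0
a*d = 6 * 0 = 0
b*c = 9 * 7 = 63
det = 0 - 63 = -63

-63


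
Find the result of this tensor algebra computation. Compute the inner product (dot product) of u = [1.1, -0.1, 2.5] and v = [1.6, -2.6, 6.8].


The inner product u . v = sum of u_i * v_i.
Term-by-term: 1.1 * 1.6, -0.1 * -2.6, 2.5 * 6.8
Products: 1.76, 0.26, 17
Sum = 1.76 + 0.26 + 17 = 19.02

19.02


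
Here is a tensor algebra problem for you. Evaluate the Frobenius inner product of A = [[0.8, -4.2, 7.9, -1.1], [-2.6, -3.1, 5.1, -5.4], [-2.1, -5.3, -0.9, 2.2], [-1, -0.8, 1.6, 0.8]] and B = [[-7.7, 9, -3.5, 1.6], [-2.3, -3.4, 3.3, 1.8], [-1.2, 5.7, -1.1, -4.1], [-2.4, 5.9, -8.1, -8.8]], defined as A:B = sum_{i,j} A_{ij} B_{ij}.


A:B = sum over all i,j of A_{ij} * B_{ij}.
Row 1: 0.8*-7.7=-6.16, -4.2*9=-37.8, 7.9*-3.5=-27.65, -1.1*1.6=-1.76 => row sum = -73.37
Row 2: -2.6*-2.3=5.98, -3.1*-3.4=10.54, 5.1*3.3=16.83, -5.4*1.8=-9.72 => row sum = 23.63
Row 3: -2.1*-1.2=2.52, -5.3*5.7=-30.21, -0.9*-1.1=0.99, 2.2*-4.1=-9.02 => row sum = -35.72
Row 4: -1*-2.4=2.4, -0.8*5.9=-4.72, 1.6*-8.1=-12.96, 0.8*-8.8=-7.04 => row sum = -22.32
Total = -73.37 + 23.63 + -35.72 + -22.32 = -107.78

-107.78


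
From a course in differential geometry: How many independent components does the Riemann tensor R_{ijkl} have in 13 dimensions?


The Riemann tensor in d dimensions has d^2(d^2 - 1)/12 independent components.
d = 13, so d^2 = 169
d^2 - 1 = 168
d^2(d^2 - 1) = 169 * 168 = 28392
Divide by 12: 28392 / 12 = 2366

2366


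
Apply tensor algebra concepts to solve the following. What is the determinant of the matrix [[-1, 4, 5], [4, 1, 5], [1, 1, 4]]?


Expanding along the first row, det(A) = a11*M_11 - a12*M_12 + a13*M_13, where M_1j is the (1,j) minor.
Minor M_11 = 1*4 - 5*1 = -1
Minor M_12 = 4*4 - 5*1 = 11
Minor M_13 = 4*1 - 1*1 = 3
det = -1*(-1) - 4*(11) + 5*(3)
    = 1 - 44 + 15
    = -28

-28


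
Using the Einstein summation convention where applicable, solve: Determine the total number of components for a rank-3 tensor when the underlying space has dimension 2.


The number of components of a rank-r tensor in d dimensions is d^r.
Here d = 2 and r = 3.
2^3 = 8

8


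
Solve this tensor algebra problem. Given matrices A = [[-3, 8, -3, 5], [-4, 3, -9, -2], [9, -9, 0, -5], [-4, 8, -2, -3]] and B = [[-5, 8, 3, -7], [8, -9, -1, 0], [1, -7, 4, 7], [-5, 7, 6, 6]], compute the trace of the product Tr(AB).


Tr(AB) = sum_i (AB)_{ii} where (AB)_{ii} = sum_k A_{ik} B_{ki}.
(AB)_{11} = -3*-5 + 8*8 + -3*1 + 5*-5 = 51
(AB)_{22} = -4*8 + 3*-9 + -9*-7 + -2*7 = -10
(AB)_{33} = 9*3 + -9*-1 + 0*4 + -5*6 = 6
(AB)_{44} = -4*-7 + 8*0 + -2*7 + -3*6 = -4
Tr(AB) = 51 + -10 + 6 + -4 = 43

43


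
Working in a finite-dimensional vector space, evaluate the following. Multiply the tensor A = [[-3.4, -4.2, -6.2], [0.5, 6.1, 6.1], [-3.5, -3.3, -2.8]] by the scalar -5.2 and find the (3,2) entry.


Scalar multiplication: (cA)_{ij} = c * A_{ij}.
c = -5.2
A_{32} = -3.3
(cA)_{32} = -5.2 * -3.3 = 17.16

17.16


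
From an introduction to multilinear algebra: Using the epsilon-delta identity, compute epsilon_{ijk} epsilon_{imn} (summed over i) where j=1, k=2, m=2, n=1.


Using the identity: epsilon_{ijk} epsilon_{imn} = delta_{jm} delta_{kn} - delta_{jn} delta_{km}.
delta_{12} = 0
delta_{21} = 0
delta_{11} = 1
delta_{22} = 1
Result = 0 * 0 - 1 * 1 = 0 - 1 = -1

-1


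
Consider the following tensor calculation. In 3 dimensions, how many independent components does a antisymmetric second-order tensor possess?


A antisymmetric rank-2 tensor in d dimensions has d(d-1)/2 independent components.
d = 3
d(d-1)/2 = 3 * 2 / 2 = 6 / 2 = 3

3


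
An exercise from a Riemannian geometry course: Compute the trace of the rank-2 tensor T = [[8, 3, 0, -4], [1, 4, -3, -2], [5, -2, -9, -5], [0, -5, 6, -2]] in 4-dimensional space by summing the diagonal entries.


The contraction (trace) of a rank-2 tensor is the sum of its diagonal elements.
Diagonal entries: A[1,1] = 8, A[2,2] = 4, A[3,3] = -9, A[4,4] = -2
Tr(A) = 8 + 4 + -9 + -2 = 1

1


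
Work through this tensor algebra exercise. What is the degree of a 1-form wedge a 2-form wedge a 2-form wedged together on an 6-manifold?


The degree of a wedge product is the sum of the degrees of the individual forms.
Degrees: 1, 2, 2
Total degree = 1 + 2 + 2 = 5

5


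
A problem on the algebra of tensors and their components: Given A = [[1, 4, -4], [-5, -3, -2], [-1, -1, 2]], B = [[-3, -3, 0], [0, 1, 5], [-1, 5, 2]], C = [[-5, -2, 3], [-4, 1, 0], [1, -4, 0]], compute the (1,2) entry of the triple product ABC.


(ABC)_{12} = sum_m (AB)_{1m} C_{m2}. First compute row 1 of AB.
(AB)_{11} = 1*-3 + 4*0 + -4*-1 = 1
(AB)_{12} = 1*-3 + 4*1 + -4*5 = -19
(AB)_{13} = 1*0 + 4*5 + -4*2 = 12
Now contract with column 2 of C:
(AB)_{11} * C_{12} = 1 * -2 = -2
(AB)_{12} * C_{22} = -19 * 1 = -19
(AB)_{13} * C_{32} = 12 * -4 = -48
(ABC)_{12} = -2 + -19 + -48 = -69

-69


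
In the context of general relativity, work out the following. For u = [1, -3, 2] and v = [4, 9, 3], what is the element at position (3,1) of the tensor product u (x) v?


The outer product entry T_{ij} = u_i * v_j.
We need i=3, j=1.
u_3 = 2, v_1 = 4
T_{3,1} = 2 * 4 = 8

8


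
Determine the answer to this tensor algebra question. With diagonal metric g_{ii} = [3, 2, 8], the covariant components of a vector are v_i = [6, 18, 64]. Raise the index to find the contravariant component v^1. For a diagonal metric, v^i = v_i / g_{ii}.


To raise an index with a diagonal metric: v^i = v_i / g_{ii}.
For index 1: v_1 = 6, g_{11} = 3
v^1 = 6 / 3 = 2

2


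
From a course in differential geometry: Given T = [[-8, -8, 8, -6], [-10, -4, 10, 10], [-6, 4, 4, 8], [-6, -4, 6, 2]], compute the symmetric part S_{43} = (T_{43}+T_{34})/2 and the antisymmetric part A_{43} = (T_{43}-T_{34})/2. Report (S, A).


T_{43} = 6
T_{34} = 8
S_{43} = (6 + 8)/2 = 14/2 = 7
A_{43} = (6 - 8)/2 = -2/2 = -1
Check: S + A = 7 + -1 = 6 = T_{43}.

(7, -1)


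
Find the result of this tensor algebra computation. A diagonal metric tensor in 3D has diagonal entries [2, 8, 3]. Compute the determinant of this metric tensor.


For a diagonal metric, the determinant is the product of diagonal entries.
Diagonal entries: 2, 8, 3
det(g) = 2 * 8 * 3 = 48

48


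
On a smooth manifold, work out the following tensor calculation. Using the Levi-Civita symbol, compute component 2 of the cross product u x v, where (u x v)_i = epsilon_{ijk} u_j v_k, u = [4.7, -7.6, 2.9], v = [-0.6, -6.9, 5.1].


(u x v)_2 = sum_{j,k} epsilon_{2jk} u_j v_k. Only permutations of (1,2,3) contribute; the two non-zero terms are:
eps_{213} u_1 v_3 = -1 * 4.7 * 5.1 = -23.97
eps_{231} u_3 v_1 = 1 * 2.9 * -0.6 = -1.74
(u x v)_2 = -25.71

-25.71


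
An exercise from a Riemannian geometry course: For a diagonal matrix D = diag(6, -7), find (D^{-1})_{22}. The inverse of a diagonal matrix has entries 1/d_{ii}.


For a diagonal matrix, the inverse has entries (D^{-1})_{ii} = 1/d_{ii}.
The diagonal entries are: d_{11} = 6, d_{22} = -7
We need (D^{-1})_{22} = 1/d_{22} = 1/-7 = -1/7

-1/7


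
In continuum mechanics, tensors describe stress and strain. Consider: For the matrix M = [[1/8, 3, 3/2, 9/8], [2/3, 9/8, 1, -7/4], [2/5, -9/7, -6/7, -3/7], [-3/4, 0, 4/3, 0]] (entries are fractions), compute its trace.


The trace is the sum of diagonal entries.
Diagonal: M[1,1] = 1/8, M[2,2] = 9/8, M[3,3] = -6/7, M[4,4] = 0
Tr(M) = 1/8 + 9/8 + -6/7 + 0
Computing step by step:
After adding M[1,1]: 1/8
After adding M[2,2]: 5/4
After adding M[3,3]: 11/28
After adding M[4,4]: 11/28
Tr(M) = 11/28

11/28


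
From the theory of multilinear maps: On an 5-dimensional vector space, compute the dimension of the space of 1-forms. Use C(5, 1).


The dimension of the space of p-forms on an n-dimensional space is C(n, p).
n = 5, p = 1
C(5, 1) = 5! / (1! * 4!) = 5

5


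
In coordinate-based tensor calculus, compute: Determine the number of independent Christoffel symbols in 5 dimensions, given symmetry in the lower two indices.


Christoffel symbols Gamma^k_{ij} are symmetric in i,j, so there are d * d(d+1)/2 independent symbols.
d = 5
d(d+1)/2 = 5 * 6 / 2 = 15
Total = 5 * 15 = 75

75


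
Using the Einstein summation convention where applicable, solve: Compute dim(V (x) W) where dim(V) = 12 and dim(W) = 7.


The dimension of a tensor product is the product of dimensions.
dim(V) = 12, dim(W) = 7
dim(V (x) W) = 12 * 7 = 84

84


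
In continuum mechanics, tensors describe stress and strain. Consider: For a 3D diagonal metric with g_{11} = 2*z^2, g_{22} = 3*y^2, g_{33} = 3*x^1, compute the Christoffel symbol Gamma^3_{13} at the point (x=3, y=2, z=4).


For a diagonal metric, Gamma^k_{ij} = (1/2) g^{kk} (dg_{ik}/dx_j + dg_{jk}/dx_i - dg_{ij}/dx_k).
The metric is diagonal, so g_{ab} = 0 for a != b.
At the given point: g_{11} = 32, g_{22} = 12, g_{33} = 9
g^{33} = 1/9
dg_{13}/dx_3 = 0 (off-diagonal)
dg_{33}/dx_1 = dg_{33}/dx_1 = 3
dg_{13}/dx_3 = 0 (off-diagonal)
Numerator = 0 + 3 - 0 = 3
Gamma^3_{13} = 3 / (2 * 9) = 1/6

1/6


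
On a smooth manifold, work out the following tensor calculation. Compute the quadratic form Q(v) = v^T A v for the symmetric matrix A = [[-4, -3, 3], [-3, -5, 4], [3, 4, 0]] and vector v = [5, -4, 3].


First compute Av:
(Av)_1 = -4*5 + -3*-4 + 3*3 = 1
(Av)_2 = -3*5 + -5*-4 + 4*3 = 17
(Av)_3 = 3*5 + 4*-4 + 0*3 = -1
Av = [1, 17, -1]
Then v^T (Av) = 5*1 + -4*17 + 3*-1
= 5 + -68 + -3 = -66

-66


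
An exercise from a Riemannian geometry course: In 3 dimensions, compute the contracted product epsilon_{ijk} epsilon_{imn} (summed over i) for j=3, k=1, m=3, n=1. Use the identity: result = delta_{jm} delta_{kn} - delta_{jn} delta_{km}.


Using the identity: epsilon_{ijk} epsilon_{imn} = delta_{jm} delta_{kn} - delta_{jn} delta_{km}.
delta_{33} = 1
delta_{11} = 1
delta_{31} = 0
delta_{13} = 0
Result = 1 * 1 - 0 * 0 = 1 - 0 = 1

1


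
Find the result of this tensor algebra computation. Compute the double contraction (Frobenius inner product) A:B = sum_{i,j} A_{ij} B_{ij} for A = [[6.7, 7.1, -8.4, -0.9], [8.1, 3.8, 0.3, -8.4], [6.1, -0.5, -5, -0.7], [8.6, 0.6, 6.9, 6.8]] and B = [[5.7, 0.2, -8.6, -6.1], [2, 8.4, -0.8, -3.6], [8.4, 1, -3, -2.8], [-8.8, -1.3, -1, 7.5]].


A:B = sum over all i,j of A_{ij} * B_{ij}.
Row 1: 6.7*5.7=38.19, 7.1*0.2=1.42, -8.4*-8.6=72.24, -0.9*-6.1=5.49 => row sum = 117.34
Row 2: 8.1*2=16.2, 3.8*8.4=31.92, 0.3*-0.8=-0.24, -8.4*-3.6=30.24 => row sum = 78.12
Row 3: 6.1*8.4=51.24, -0.5*1=-0.5, -5*-3=15, -0.7*-2.8=1.96 => row sum = 67.7
Row 4: 8.6*-8.8=-75.68, 0.6*-1.3=-0.78, 6.9*-1=-6.9, 6.8*7.5=51 => row sum = -32.36
Total = 117.34 + 78.12 + 67.7 + -32.36 = 230.8

230.8


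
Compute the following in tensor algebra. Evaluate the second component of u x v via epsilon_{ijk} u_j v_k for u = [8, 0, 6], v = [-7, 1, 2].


(u x v)_2 = sum_{j,k} epsilon_{2jk} u_j v_k. Only permutations of (1,2,3) contribute; the two non-zero terms are:
eps_{213} u_1 v_3 = -1 * 8 * 2 = -16
eps_{231} u_3 v_1 = 1 * 6 * -7 = -42
(u x v)_2 = -58

-58


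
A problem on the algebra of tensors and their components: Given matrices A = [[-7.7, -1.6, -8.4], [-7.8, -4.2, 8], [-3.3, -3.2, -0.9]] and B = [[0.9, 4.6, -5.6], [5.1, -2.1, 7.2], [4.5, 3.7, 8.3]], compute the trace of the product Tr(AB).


Tr(AB) = sum_i (AB)_{ii} where (AB)_{ii} = sum_k A_{ik} B_{ki}.
(AB)_{11} = -7.7*0.9 + -1.6*5.1 + -8.4*4.5 = -52.89
(AB)_{22} = -7.8*4.6 + -4.2*-2.1 + 8*3.7 = 2.54
(AB)_{33} = -3.3*-5.6 + -3.2*7.2 + -0.9*8.3 = -12.03
Tr(AB) = -52.89 + 2.54 + -12.03 = -62.38

-62.38


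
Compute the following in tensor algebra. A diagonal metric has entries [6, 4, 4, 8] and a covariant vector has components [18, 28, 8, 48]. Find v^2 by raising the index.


To raise an index with a diagonal metric: v^i = v_i / g_{ii}.
For index 2: v_2 = 28, g_{22} = 4
v^2 = 28 / 4 = 7

7


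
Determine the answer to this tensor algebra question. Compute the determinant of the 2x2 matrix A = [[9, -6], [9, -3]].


For a 2x2 matrix [[a, b], [c, d]], det = a*d - b*c.
a = 9, b = -6, c = 9, d = -3
a*d = 9 * -3 = -27
b*c = -6 * 9 = -54
det = -27 - -54 = 27

27


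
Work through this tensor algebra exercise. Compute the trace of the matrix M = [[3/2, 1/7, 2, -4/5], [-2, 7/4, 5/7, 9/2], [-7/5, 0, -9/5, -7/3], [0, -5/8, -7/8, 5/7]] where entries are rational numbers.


The trace is the sum of diagonal entries.
Diagonal: M[1,1] = 3/2, M[2,2] = 7/4, M[3,3] = -9/5, M[4,4] = 5/7
Tr(M) = 3/2 + 7/4 + -9/5 + 5/7
Computing step by step:
After adding M[1,1]: 3/2
After adding M[2,2]: 13/4
After adding M[3,3]: 29/20
After adding M[4,4]: 303/140
Tr(M) = 303/140

303/140


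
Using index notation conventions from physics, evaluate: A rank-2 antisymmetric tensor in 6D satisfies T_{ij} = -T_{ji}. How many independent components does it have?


An antisymmetric rank-2 tensor satisfies A_{ij} = -A_{ji}, so diagonal entries are zero.
The independent components are the upper-triangular entries: C(n, 2) = n(n-1)/2.
n = 6
C(6, 2) = 6 * 5 / 2 = 30 / 2 = 15

15


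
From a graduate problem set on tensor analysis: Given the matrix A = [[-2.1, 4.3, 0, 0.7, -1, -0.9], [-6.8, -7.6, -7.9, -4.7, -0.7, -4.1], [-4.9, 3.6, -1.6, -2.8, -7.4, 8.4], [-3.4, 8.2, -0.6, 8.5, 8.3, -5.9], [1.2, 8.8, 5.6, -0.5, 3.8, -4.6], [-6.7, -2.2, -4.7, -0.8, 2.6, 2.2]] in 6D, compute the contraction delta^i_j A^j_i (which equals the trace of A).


The contraction (trace) of a rank-2 tensor is the sum of its diagonal elements.
Diagonal entries: A[1,1] = -2.1, A[2,2] = -7.6, A[3,3] = -1.6, A[4,4] = 8.5, A[5,5] = 3.8, A[6,6] = 2.2
Tr(A) = -2.1 + -7.6 + -1.6 + 8.5 + 3.8 + 2.2 = 3.2

3.2


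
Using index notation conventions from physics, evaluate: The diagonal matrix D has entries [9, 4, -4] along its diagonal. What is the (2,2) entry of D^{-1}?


For a diagonal matrix, the inverse has entries (D^{-1})_{ii} = 1/d_{ii}.
The diagonal entries are: d_{11} = 9, d_{22} = 4, d_{33} = -4
We need (D^{-1})_{22} = 1/d_{22} = 1/4 = 1/4

1/4


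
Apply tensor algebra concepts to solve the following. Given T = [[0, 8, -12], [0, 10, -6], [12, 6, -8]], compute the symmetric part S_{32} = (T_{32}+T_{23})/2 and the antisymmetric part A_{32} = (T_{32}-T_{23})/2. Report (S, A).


T_{32} = 6
T_{23} = -6
S_{32} = (6 + -6)/2 = 0/2 = 0
A_{32} = (6 - -6)/2 = 12/2 = 6
Check: S + A = 0 + 6 = 6 = T_{32}.

(0, 6)


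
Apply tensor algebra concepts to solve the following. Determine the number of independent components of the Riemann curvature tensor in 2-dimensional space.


The Riemann tensor in d dimensions has d^2(d^2 - 1)/12 independent components.
d = 2, so d^2 = 4
d^2 - 1 = 3
d^2(d^2 - 1) = 4 * 3 = 12
Divide by 12: 12 / 12 = 1

1


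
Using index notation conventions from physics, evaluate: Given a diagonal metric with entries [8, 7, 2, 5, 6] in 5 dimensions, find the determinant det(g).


For a diagonal metric, the determinant is the product of diagonal entries.
Diagonal entries: 8, 7, 2, 5, 6
det(g) = 8 * 7 * 2 * 5 * 6 = 3360

3360


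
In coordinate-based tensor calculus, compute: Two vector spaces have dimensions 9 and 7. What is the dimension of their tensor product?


The dimension of a tensor product is the product of dimensions.
dim(V) = 9, dim(W) = 7
dim(V (x) W) = 9 * 7 = 63

63


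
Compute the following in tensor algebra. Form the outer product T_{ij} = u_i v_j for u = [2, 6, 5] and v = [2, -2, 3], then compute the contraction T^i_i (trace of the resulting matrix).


The outer product gives T_{ij} = u_i v_j.
The trace (contraction) is Tr(T) = sum_i T_{ii} = sum_i u_i v_i.
Diagonal entries:
T_{11} = u_1 * v_1 = 2 * 2 = 4
T_{22} = u_2 * v_2 = 6 * -2 = -12
T_{33} = u_3 * v_3 = 5 * 3 = 15
Tr(T) = 4 + -12 + 15 = 7

7


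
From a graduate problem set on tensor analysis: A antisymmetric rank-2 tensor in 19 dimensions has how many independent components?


A antisymmetric rank-2 tensor in d dimensions has d(d-1)/2 independent components.
d = 19
d(d-1)/2 = 19 * 18 / 2 = 342 / 2 = 171

171


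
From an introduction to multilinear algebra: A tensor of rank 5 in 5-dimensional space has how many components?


The number of components of a rank-r tensor in d dimensions is d^r.
Here d = 5 and r = 5.
5^5 = 3125

3125


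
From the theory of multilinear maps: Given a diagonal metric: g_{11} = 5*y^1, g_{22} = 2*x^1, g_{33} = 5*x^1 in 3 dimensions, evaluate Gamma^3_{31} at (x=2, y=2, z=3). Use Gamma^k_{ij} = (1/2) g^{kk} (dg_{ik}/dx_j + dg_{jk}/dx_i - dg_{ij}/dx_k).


For a diagonal metric, Gamma^k_{ij} = (1/2) g^{kk} (dg_{ik}/dx_j + dg_{jk}/dx_i - dg_{ij}/dx_k).
The metric is diagonal, so g_{ab} = 0 for a != b.
At the given point: g_{11} = 10, g_{22} = 4, g_{33} = 10
g^{33} = 1/10
dg_{33}/dx_1 = dg_{33}/dx_1 = 5
dg_{13}/dx_3 = 0 (off-diagonal)
dg_{31}/dx_3 = 0 (off-diagonal)
Numerator = 5 + 0 - 0 = 5
Gamma^3_{31} = 5 / (2 * 10) = 1/4

1/4


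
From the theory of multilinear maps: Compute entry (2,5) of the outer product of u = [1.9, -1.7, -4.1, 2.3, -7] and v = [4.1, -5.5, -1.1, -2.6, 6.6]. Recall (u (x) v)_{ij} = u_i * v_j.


The outer product entry T_{ij} = u_i * v_j.
We need i=2, j=5.
u_2 = -1.7, v_5 = 6.6
T_{2,5} = -1.7 * 6.6 = -11.22

-11.22


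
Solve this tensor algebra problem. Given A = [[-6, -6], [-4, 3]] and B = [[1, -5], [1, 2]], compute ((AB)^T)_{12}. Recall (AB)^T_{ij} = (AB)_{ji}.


(AB)^T_{ij} = (AB)_{ji} = sum_k A_{jk} B_{ki}.
For i=1, j=2 we need (AB)_{21}:
A_{21} * B_{11} = -4 * 1 = -4
A_{22} * B_{21} = 3 * 1 = 3
Sum = -4 + 3 = -1

-1


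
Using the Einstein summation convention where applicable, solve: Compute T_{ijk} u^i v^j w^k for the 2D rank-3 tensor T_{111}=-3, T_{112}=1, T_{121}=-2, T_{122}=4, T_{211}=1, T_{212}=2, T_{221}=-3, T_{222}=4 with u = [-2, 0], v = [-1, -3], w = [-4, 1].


S = sum over i,j,k of T_{ijk} u_i v_j w_k. Expanding all 8 terms:
T_{111}*u_1*v_1*w_1 = -3*-2*-1*-4 = 24  (running total: 24)
T_{112}*u_1*v_1*w_2 = 1*-2*-1*1 = 2  (running total: 26)
T_{121}*u_1*v_2*w_1 = -2*-2*-3*-4 = 48  (running total: 74)
T_{122}*u_1*v_2*w_2 = 4*-2*-3*1 = 24  (running total: 98)
T_{211}*u_2*v_1*w_1 = 1*0*-1*-4 = 0  (running total: 98)
T_{212}*u_2*v_1*w_2 = 2*0*-1*1 = 0  (running total: 98)
T_{221}*u_2*v_2*w_1 = -3*0*-3*-4 = 0  (running total: 98)
T_{222}*u_2*v_2*w_2 = 4*0*-3*1 = 0  (running total: 98)
S = 98

98


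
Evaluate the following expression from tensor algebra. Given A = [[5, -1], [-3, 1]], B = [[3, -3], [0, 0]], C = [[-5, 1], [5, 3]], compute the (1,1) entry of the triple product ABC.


(ABC)_{11} = sum_m (AB)_{1m} C_{m1}. First compute row 1 of AB.
(AB)_{11} = 5*3 + -1*0 = 15
(AB)_{12} = 5*-3 + -1*0 = -15
Now contract with column 1 of C:
(AB)_{11} * C_{11} = 15 * -5 = -75
(AB)_{12} * C_{21} = -15 * 5 = -75
(ABC)_{11} = -75 + -75 = -150

-150


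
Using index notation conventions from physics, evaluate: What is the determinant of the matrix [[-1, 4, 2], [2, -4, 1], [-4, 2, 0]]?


Expanding along the first row, det(A) = a11*M_11 - a12*M_12 + a13*M_13, where M_1j is the (1,j) minor.
Minor M_11 = -4*0 - 1*2 = -2
Minor M_12 = 2*0 - 1*-4 = 4
Minor M_13 = 2*2 - -4*-4 = -12
det = -1*(-2) - 4*(4) + 2*(-12)
    = 2 - 16 + -24
    = -38

-38


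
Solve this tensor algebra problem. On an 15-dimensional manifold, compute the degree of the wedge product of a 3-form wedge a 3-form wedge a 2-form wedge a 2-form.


The degree of a wedge product is the sum of the degrees of the individual forms.
Degrees: 3, 3, 2, 2
Total degree = 3 + 3 + 2 + 2 = 10

10


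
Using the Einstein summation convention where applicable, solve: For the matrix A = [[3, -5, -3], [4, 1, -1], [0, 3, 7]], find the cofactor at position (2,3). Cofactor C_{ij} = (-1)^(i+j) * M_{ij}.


To find cofactor C_{23}, delete row 2 and column 3.
The resulting 2x2 submatrix is: [[3, -5], [0, 3]]
Minor M_{23} = 3*3 - -5*0
  = 9 - 0 = 9
Sign = (-1)^(2+3) = (-1)^5 = -1
Cofactor C_{23} = -1 * 9 = -9

-9


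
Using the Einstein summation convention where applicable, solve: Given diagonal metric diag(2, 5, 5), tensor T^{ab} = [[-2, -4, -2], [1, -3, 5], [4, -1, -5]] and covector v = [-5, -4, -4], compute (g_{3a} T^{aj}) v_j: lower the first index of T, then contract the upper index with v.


Step 1: lower the first index. For a diagonal metric, g_{ia} T^{aj} = g_{ii} T^{ij} (no sum on i).
g_{33} = 5
S_3{}^1 = 5 * T^{31} = 5 * 4 = 20
S_3{}^2 = 5 * T^{32} = 5 * -1 = -5
S_3{}^3 = 5 * T^{33} = 5 * -5 = -25
Step 2: contract S_3{}^j with v_j.
S_3{}^1 * v_1 = 20 * -5 = -100
S_3{}^2 * v_2 = -5 * -4 = 20
S_3{}^3 * v_3 = -25 * -4 = 100
Result = -100 + 20 + 100 = 20

20


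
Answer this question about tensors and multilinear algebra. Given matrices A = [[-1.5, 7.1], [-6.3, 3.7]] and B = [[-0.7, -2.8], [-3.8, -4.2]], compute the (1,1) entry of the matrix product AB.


(AB)_{ij} = sum_k A_{ik} B_{kj}.
For i=1, j=1:
A_{11} * B_{11} = -1.5 * -0.7 = 1.05
A_{12} * B_{21} = 7.1 * -3.8 = -26.98
Sum = 1.05 + -26.98 = -25.93

-25.93


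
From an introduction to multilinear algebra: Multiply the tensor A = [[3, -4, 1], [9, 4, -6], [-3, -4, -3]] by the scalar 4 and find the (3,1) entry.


Scalar multiplication: (cA)_{ij} = c * A_{ij}.
c = 4
A_{31} = -3
(cA)_{31} = 4 * -3 = -12

-12


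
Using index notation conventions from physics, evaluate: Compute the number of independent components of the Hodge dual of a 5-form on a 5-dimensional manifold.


The Hodge dual of a p-form on an n-dimensional manifold is an (n-p)-form.
n = 5, p = 5, so dual degree = 5 - 5 = 0
The number of components is C(n, n-p) = C(5, 0) = 1

1


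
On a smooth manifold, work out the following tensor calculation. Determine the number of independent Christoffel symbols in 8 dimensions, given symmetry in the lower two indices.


Christoffel symbols Gamma^k_{ij} are symmetric in i,j, so there are d * d(d+1)/2 independent symbols.
d = 8
d(d+1)/2 = 8 * 9 / 2 = 36
Total = 8 * 36 = 288

288


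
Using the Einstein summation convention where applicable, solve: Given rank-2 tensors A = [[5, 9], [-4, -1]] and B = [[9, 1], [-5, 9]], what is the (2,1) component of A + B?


Tensor addition is component-wise: (A + B)_{ij} = A_{ij} + B_{ij}.
A_{21} = -4
B_{21} = -5
(A + B)_{21} = -4 + -5 = -9

-9


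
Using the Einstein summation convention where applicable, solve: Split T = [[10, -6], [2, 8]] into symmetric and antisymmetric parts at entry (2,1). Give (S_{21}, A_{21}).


T_{21} = 2
T_{12} = -6
S_{21} = (2 + -6)/2 = -4/2 = -2
A_{21} = (2 - -6)/2 = 8/2 = 4
Check: S + A = -2 + 4 = 2 = T_{21}.

(-2, 4)


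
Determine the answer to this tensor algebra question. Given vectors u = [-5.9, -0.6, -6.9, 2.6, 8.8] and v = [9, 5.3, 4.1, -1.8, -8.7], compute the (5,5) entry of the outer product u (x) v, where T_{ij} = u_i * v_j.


The outer product entry T_{ij} = u_i * v_j.
We need i=5, j=5.
u_5 = 8.8, v_5 = -8.7
T_{5,5} = 8.8 * -8.7 = -76.56

-76.56


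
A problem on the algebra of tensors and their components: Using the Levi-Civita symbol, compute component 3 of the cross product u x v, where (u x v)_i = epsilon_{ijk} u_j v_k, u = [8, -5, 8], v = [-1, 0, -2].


(u x v)_3 = sum_{j,k} epsilon_{3jk} u_j v_k. Only permutations of (1,2,3) contribute; the two non-zero terms are:
eps_{312} u_1 v_2 = 1 * 8 * 0 = 0
eps_{321} u_2 v_1 = -1 * -5 * -1 = -5
(u x v)_3 = -5

-5


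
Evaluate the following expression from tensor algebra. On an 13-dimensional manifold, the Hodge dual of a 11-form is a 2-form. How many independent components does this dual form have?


The Hodge dual of a p-form on an n-dimensional manifold is an (n-p)-form.
n = 13, p = 11, so dual degree = 13 - 11 = 2
The number of components is C(n, n-p) = C(13, 2) = 78

78


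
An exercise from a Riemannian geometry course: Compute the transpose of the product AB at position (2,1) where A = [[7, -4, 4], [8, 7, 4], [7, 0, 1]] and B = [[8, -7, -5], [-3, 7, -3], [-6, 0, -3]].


(AB)^T_{ij} = (AB)_{ji} = sum_k A_{jk} B_{ki}.
For i=2, j=1 we need (AB)_{12}:
A_{11} * B_{12} = 7 * -7 = -49
A_{12} * B_{22} = -4 * 7 = -28
A_{13} * B_{32} = 4 * 0 = 0
Sum = -49 + -28 + 0 = -77

-77


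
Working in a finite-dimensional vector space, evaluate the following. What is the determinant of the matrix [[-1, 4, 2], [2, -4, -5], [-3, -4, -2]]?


Expanding along the first row, det(A) = a11*M_11 - a12*M_12 + a13*M_13, where M_1j is the (1,j) minor.
Minor M_11 = -4*-2 - -5*-4 = -12
Minor M_12 = 2*-2 - -5*-3 = -19
Minor M_13 = 2*-4 - -4*-3 = -20
det = -1*(-12) - 4*(-19) + 2*(-20)
    = 12 - -76 + -40
    = 48

48


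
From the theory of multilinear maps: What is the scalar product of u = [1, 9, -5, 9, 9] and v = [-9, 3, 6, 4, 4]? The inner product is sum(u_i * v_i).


The inner product u . v = sum of u_i * v_i.
Term-by-term: 1 * -9, 9 * 3, -5 * 6, 9 * 4, 9 * 4
Products: -9, 27, -30, 36, 36
Sum = -9 + 27 + -30 + 36 + 36 = 60

60


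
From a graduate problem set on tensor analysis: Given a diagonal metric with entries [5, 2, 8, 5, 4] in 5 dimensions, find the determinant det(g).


For a diagonal metric, the determinant is the product of diagonal entries.
Diagonal entries: 5, 2, 8, 5, 4
det(g) = 5 * 2 * 8 * 5 * 4 = 1600

1600


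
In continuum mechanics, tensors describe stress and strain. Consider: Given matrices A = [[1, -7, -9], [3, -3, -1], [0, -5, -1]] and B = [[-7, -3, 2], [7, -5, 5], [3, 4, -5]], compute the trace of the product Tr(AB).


Tr(AB) = sum_i (AB)_{ii} where (AB)_{ii} = sum_k A_{ik} B_{ki}.
(AB)_{11} = 1*-7 + -7*7 + -9*3 = -83
(AB)_{22} = 3*-3 + -3*-5 + -1*4 = 2
(AB)_{33} = 0*2 + -5*5 + -1*-5 = -20
Tr(AB) = -83 + 2 + -20 = -101

-101


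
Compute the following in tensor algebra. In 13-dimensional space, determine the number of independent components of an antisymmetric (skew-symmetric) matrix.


An antisymmetric rank-2 tensor satisfies A_{ij} = -A_{ji}, so diagonal entries are zero.
The independent components are the upper-triangular entries: C(n, 2) = n(n-1)/2.
n = 13
C(13, 2) = 13 * 12 / 2 = 156 / 2 = 78

78


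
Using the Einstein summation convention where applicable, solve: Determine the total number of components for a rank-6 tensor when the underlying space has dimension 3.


The number of components of a rank-r tensor in d dimensions is d^r.
Here d = 3 and r = 6.
3^6 = 729

729


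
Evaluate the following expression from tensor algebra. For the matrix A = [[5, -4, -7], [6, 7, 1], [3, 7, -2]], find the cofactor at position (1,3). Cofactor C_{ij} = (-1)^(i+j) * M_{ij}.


To find cofactor C_{13}, delete row 1 and column 3.
The resulting 2x2 submatrix is: [[6, 7], [3, 7]]
Minor M_{13} = 6*7 - 7*3
  = 42 - 21 = 21
Sign = (-1)^(1+3) = (-1)^4 = 1
Cofactor C_{13} = 1 * 21 = 21

21


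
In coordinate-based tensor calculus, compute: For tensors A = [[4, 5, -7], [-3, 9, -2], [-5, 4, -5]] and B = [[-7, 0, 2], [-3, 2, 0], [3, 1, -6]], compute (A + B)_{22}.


Tensor addition is component-wise: (A + B)_{ij} = A_{ij} + B_{ij}.
A_{22} = 9
B_{22} = 2
(A + B)_{22} = 9 + 2 = 11

11


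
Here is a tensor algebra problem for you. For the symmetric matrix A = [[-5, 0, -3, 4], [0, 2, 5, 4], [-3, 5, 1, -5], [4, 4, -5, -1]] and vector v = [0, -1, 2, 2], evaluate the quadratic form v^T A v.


First compute Av:
(Av)_1 = -5*0 + 0*-1 + -3*2 + 4*2 = 2
(Av)_2 = 0*0 + 2*-1 + 5*2 + 4*2 = 16
(Av)_3 = -3*0 + 5*-1 + 1*2 + -5*2 = -13
(Av)_4 = 4*0 + 4*-1 + -5*2 + -1*2 = -16
Av = [2, 16, -13, -16]
Then v^T (Av) = 0*2 + -1*16 + 2*-13 + 2*-16
= 0 + -16 + -26 + -32 = -74

-74


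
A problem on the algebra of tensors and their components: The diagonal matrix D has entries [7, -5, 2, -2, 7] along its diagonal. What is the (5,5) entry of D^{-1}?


For a diagonal matrix, the inverse has entries (D^{-1})_{ii} = 1/d_{ii}.
The diagonal entries are: d_{11} = 7, d_{22} = -5, d_{33} = 2, d_{44} = -2, d_{55} = 7
We need (D^{-1})_{55} = 1/d_{55} = 1/7 = 1/7

1/7


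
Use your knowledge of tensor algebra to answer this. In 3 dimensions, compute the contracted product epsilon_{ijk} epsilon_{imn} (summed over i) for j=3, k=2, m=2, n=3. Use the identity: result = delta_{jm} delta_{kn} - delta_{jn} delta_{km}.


Using the identity: epsilon_{ijk} epsilon_{imn} = delta_{jm} delta_{kn} - delta_{jn} delta_{km}.
delta_{32} = 0
delta_{23} = 0
delta_{33} = 1
delta_{22} = 1
Result = 0 * 0 - 1 * 1 = 0 - 1 = -1

-1


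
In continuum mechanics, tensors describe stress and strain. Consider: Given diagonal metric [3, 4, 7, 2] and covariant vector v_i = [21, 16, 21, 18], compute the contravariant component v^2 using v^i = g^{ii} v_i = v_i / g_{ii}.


To raise an index with a diagonal metric: v^i = v_i / g_{ii}.
For index 2: v_2 = 16, g_{22} = 4
v^2 = 16 / 4 = 4

4


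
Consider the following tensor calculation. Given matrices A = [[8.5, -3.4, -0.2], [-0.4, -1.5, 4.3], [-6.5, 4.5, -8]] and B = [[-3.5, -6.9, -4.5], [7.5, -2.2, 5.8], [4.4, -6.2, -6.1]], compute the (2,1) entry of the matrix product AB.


(AB)_{ij} = sum_k A_{ik} B_{kj}.
For i=2, j=1:
A_{21} * B_{11} = -0.4 * -3.5 = 1.4
A_{22} * B_{21} = -1.5 * 7.5 = -11.25
A_{23} * B_{31} = 4.3 * 4.4 = 18.92
Sum = 1.4 + -11.25 + 18.92 = 9.07

9.07


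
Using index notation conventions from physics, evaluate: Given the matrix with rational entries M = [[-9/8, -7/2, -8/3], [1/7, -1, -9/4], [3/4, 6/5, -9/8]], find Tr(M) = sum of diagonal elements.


The trace is the sum of diagonal entries.
Diagonal: M[1,1] = -9/8, M[2,2] = -1, M[3,3] = -9/8
Tr(M) = -9/8 + -1 + -9/8
Computing step by step:
After adding M[1,1]: -9/8
After adding M[2,2]: -17/8
After adding M[3,3]: -13/4
Tr(M) = -13/4

-13/4


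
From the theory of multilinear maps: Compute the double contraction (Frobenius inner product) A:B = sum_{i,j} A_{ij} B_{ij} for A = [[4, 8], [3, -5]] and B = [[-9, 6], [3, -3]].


A:B = sum over all i,j of A_{ij} * B_{ij}.
Row 1: 4*-9=-36, 8*6=48 => row sum = 12
Row 2: 3*3=9, -5*-3=15 => row sum = 24
Total = 12 + 24 = 36

36


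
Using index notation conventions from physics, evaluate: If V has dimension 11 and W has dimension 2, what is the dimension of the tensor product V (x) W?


The dimension of a tensor product is the product of dimensions.
dim(V) = 11, dim(W) = 2
dim(V (x) W) = 11 * 2 = 22

22


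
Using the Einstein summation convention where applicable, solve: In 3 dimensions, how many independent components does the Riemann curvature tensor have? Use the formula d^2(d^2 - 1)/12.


The Riemann tensor in d dimensions has d^2(d^2 - 1)/12 independent components.
d = 3, so d^2 = 9
d^2 - 1 = 8
d^2(d^2 - 1) = 9 * 8 = 72
Divide by 12: 72 / 12 = 6

6


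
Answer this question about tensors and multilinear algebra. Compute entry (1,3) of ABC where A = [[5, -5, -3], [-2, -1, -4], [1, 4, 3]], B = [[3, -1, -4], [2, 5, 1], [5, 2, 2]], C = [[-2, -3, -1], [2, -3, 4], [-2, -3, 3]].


(ABC)_{13} = sum_m (AB)_{1m} C_{m3}. First compute row 1 of AB.
(AB)_{11} = 5*3 + -5*2 + -3*5 = -10
(AB)_{12} = 5*-1 + -5*5 + -3*2 = -36
(AB)_{13} = 5*-4 + -5*1 + -3*2 = -31
Now contract with column 3 of C:
(AB)_{11} * C_{13} = -10 * -1 = 10
(AB)_{12} * C_{23} = -36 * 4 = -144
(AB)_{13} * C_{33} = -31 * 3 = -93
(ABC)_{13} = 10 + -144 + -93 = -227

-227


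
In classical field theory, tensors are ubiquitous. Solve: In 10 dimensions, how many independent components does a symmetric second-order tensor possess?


A symmetric rank-2 tensor in d dimensions has d(d+1)/2 independent components.
d = 10
d(d+1)/2 = 10 * 11 / 2 = 110 / 2 = 55

55


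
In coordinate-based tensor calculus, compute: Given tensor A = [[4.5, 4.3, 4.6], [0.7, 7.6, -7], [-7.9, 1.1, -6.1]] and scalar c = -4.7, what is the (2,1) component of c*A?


Scalar multiplication: (cA)_{ij} = c * A_{ij}.
c = -4.7
A_{21} = 0.7
(cA)_{21} = -4.7 * 0.7 = -3.29

-3.29


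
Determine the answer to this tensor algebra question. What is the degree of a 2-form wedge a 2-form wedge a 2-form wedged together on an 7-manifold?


The degree of a wedge product is the sum of the degrees of the individual forms.
Degrees: 2, 2, 2
Total degree = 2 + 2 + 2 = 6

6


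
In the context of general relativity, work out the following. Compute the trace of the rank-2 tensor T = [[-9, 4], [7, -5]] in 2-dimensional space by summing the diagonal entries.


The contraction (trace) of a rank-2 tensor is the sum of its diagonal elements.
Diagonal entries: A[1,1] = -9, A[2,2] = -5
Tr(A) = -9 + -5 = -14

-14


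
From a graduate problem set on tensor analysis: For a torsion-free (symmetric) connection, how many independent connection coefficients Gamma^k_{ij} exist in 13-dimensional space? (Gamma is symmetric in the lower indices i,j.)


Christoffel symbols Gamma^k_{ij} are symmetric in i,j, so there are d * d(d+1)/2 independent symbols.
d = 13
d(d+1)/2 = 13 * 14 / 2 = 91
Total = 13 * 91 = 1183

1183


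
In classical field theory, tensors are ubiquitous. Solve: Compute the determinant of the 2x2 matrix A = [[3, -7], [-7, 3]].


For a 2x2 matrix [[a, b], [c, d]], det = a*d - b*c.
a = 3, b = -7, c = -7, d = 3
a*d = 3 * 3 = 9
b*c = -7 * -7 = 49
det = 9 - 49 = -40

-40


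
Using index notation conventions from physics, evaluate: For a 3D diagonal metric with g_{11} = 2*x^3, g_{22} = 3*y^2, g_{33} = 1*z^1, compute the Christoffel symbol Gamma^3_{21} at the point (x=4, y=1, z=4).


For a diagonal metric, Gamma^k_{ij} = (1/2) g^{kk} (dg_{ik}/dx_j + dg_{jk}/dx_i - dg_{ij}/dx_k).
The metric is diagonal, so g_{ab} = 0 for a != b.
At the given point: g_{11} = 128, g_{22} = 3, g_{33} = 4
g^{33} = 1/4
dg_{23}/dx_1 = 0 (off-diagonal)
dg_{13}/dx_2 = 0 (off-diagonal)
dg_{21}/dx_3 = 0 (off-diagonal)
Numerator = 0 + 0 - 0 = 0
Gamma^3_{21} = 0 / (2 * 4) = 0

0


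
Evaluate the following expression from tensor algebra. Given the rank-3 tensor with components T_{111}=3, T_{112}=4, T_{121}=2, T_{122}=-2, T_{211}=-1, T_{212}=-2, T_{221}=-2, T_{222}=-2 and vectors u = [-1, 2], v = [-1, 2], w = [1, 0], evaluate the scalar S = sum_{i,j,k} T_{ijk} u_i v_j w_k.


S = sum over i,j,k of T_{ijk} u_i v_j w_k. Expanding all 8 terms:
T_{111}*u_1*v_1*w_1 = 3*-1*-1*1 = 3  (running total: 3)
T_{112}*u_1*v_1*w_2 = 4*-1*-1*0 = 0  (running total: 3)
T_{121}*u_1*v_2*w_1 = 2*-1*2*1 = -4  (running total: -1)
T_{122}*u_1*v_2*w_2 = -2*-1*2*0 = 0  (running total: -1)
T_{211}*u_2*v_1*w_1 = -1*2*-1*1 = 2  (running total: 1)
T_{212}*u_2*v_1*w_2 = -2*2*-1*0 = 0  (running total: 1)
T_{221}*u_2*v_2*w_1 = -2*2*2*1 = -8  (running total: -7)
T_{222}*u_2*v_2*w_2 = -2*2*2*0 = 0  (running total: -7)
S = -7

-7


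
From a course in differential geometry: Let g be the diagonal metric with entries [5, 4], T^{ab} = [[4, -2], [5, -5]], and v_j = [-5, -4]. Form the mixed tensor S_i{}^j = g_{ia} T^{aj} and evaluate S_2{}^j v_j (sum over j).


Step 1: lower the first index. For a diagonal metric, g_{ia} T^{aj} = g_{ii} T^{ij} (no sum on i).
g_{22} = 4
S_2{}^1 = 4 * T^{21} = 4 * 5 = 20
S_2{}^2 = 4 * T^{22} = 4 * -5 = -20
Step 2: contract S_2{}^j with v_j.
S_2{}^1 * v_1 = 20 * -5 = -100
S_2{}^2 * v_2 = -20 * -4 = 80
Result = -100 + 80 = -20

-20


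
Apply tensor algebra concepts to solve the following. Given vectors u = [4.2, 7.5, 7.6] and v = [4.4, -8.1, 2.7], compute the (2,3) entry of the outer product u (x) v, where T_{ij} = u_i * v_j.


The outer product entry T_{ij} = u_i * v_j.
We need i=2, j=3.
u_2 = 7.5, v_3 = 2.7
T_{2,3} = 7.5 * 2.7 = 20.25

20.25
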